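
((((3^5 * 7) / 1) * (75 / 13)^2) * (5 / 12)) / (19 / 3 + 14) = 47840625 / 41236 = 1160.17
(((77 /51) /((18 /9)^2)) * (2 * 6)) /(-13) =-77 /221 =-0.35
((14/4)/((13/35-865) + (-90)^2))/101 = 245/51154076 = 0.00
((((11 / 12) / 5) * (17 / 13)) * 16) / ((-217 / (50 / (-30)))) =748 / 25389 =0.03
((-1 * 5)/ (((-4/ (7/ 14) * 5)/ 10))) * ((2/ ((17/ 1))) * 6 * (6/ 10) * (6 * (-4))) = -12.71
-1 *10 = -10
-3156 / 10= -1578 / 5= -315.60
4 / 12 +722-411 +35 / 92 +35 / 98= 602921 / 1932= 312.07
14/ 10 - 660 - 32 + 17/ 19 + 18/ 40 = -261917/ 380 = -689.26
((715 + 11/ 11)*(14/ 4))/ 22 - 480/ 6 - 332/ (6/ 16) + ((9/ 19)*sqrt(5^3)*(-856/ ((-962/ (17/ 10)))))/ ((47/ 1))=-28097/ 33 + 32742*sqrt(5)/ 429533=-851.25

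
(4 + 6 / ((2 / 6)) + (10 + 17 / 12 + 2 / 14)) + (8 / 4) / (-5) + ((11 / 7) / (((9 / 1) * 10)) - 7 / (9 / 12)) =30043 / 1260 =23.84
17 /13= 1.31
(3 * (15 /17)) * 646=1710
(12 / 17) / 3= 4 / 17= 0.24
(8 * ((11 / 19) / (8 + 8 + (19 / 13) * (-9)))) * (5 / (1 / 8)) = 45760 / 703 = 65.09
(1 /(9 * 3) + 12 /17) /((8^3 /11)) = 3751 /235008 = 0.02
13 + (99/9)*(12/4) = 46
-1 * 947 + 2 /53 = -50189 /53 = -946.96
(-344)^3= -40707584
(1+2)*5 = 15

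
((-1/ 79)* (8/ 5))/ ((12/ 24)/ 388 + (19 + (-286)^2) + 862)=-6208/ 25342154435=-0.00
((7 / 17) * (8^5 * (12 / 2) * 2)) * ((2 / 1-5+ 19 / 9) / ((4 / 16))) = -575688.78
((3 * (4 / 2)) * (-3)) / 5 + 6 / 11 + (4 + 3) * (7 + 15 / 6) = 6979 / 110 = 63.45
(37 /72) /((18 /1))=37 /1296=0.03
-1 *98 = -98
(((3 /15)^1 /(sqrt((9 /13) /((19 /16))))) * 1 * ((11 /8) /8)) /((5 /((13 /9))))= 143 * sqrt(247) /172800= 0.01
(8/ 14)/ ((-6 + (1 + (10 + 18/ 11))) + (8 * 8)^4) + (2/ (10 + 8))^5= 431481433/ 25427407632669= 0.00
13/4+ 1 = 4.25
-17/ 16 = -1.06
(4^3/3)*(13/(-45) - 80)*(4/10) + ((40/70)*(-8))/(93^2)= -685.13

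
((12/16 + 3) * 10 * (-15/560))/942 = -75/70336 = -0.00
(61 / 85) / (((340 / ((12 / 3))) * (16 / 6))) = 183 / 57800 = 0.00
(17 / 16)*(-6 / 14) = -51 / 112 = -0.46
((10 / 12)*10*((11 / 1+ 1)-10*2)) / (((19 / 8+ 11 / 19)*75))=-1216 / 4041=-0.30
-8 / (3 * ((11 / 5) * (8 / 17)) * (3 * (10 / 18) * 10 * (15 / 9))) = -51 / 550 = -0.09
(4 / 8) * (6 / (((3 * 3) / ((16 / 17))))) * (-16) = -256 / 51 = -5.02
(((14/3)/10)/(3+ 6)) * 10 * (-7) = -98/27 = -3.63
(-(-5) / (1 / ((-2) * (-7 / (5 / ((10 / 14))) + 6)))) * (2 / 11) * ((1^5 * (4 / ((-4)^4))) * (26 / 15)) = -65 / 264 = -0.25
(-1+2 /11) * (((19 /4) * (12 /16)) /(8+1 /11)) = -513 /1424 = -0.36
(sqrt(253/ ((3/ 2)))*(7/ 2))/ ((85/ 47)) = 329*sqrt(1518)/ 510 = 25.13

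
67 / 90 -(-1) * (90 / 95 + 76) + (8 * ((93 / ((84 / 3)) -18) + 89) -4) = 7999111 / 11970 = 668.26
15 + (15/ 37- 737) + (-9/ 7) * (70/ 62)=-829334/ 1147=-723.05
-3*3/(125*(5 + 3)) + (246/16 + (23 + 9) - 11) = 18183/500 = 36.37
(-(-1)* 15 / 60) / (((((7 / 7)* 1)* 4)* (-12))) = -0.01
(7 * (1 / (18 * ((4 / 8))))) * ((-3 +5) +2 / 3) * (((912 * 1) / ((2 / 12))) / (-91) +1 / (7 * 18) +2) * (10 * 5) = -19041400 / 3159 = -6027.67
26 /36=13 /18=0.72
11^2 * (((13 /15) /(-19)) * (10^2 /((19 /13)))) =-408980 /1083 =-377.64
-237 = -237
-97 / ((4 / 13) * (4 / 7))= -8827 / 16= -551.69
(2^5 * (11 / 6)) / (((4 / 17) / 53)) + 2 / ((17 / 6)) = 673984 / 51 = 13215.37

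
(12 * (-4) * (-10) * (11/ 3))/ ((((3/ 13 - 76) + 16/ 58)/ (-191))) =126732320/ 28461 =4452.84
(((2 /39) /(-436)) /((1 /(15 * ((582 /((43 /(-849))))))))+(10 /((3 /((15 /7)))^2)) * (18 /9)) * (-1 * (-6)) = 182.87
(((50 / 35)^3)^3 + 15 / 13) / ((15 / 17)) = 46258033957 / 1573790673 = 29.39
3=3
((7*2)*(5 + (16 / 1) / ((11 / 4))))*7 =11662 / 11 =1060.18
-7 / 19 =-0.37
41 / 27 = 1.52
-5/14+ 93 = 92.64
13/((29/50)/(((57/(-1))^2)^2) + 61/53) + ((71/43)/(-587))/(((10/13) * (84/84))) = 91760248589890699/8126543035804670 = 11.29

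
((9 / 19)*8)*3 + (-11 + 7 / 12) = 217 / 228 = 0.95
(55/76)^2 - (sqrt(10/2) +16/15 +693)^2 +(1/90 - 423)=-208869980477/433200 - 20822*sqrt(5)/15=-485259.96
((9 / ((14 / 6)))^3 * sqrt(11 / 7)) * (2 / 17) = 39366 * sqrt(77) / 40817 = 8.46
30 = 30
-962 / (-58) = 481 / 29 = 16.59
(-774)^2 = 599076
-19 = -19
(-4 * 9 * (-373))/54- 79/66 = 16333/66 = 247.47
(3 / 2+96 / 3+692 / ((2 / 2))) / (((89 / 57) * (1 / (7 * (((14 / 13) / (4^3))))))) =4052643 / 74048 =54.73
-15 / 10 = -3 / 2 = -1.50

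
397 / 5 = 79.40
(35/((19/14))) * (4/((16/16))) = 1960/19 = 103.16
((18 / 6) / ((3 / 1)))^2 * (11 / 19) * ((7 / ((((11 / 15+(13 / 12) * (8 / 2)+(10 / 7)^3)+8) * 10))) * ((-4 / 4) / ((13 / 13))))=-79233 / 3124664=-0.03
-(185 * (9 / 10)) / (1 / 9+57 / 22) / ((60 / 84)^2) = -1615383 / 13375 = -120.78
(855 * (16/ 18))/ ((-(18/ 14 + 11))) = -2660/ 43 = -61.86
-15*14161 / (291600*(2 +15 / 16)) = -14161 / 57105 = -0.25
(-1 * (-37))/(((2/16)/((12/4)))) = 888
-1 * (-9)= 9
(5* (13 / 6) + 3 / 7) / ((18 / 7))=473 / 108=4.38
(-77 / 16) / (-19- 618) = 11 / 1456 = 0.01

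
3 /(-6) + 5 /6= 1 /3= 0.33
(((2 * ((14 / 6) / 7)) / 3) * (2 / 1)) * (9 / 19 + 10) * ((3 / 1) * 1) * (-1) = -796 / 57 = -13.96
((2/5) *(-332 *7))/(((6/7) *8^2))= -4067/240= -16.95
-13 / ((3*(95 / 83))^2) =-89557 / 81225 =-1.10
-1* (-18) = 18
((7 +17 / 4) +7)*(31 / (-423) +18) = 553559 / 1692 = 327.16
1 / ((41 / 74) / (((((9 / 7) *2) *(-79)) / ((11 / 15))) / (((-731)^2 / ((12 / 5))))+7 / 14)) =1518606281 / 1686977677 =0.90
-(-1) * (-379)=-379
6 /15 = 2 /5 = 0.40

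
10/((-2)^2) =5/2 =2.50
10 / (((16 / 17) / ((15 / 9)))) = 425 / 24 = 17.71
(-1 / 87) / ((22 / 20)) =-10 / 957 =-0.01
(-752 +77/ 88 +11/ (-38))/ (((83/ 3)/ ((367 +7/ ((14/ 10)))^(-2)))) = -114215/ 581950848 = -0.00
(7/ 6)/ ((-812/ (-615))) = 205/ 232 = 0.88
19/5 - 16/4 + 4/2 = 9/5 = 1.80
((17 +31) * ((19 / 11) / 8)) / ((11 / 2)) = 228 / 121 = 1.88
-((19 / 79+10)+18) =-2231 / 79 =-28.24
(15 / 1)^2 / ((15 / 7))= 105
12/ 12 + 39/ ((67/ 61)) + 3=2647/ 67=39.51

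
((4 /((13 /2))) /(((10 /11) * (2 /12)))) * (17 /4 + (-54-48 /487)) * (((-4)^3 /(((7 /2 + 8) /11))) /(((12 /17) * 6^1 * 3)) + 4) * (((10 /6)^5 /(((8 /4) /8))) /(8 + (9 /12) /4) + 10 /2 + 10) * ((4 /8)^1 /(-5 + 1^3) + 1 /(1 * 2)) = 1413939204755 /1069684299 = 1321.83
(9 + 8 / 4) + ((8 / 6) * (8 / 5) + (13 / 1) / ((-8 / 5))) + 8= 1561 / 120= 13.01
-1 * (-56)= 56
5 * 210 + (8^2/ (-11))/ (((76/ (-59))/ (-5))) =214730/ 209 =1027.42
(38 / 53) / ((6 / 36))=4.30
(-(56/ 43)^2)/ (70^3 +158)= -1568/ 317249571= -0.00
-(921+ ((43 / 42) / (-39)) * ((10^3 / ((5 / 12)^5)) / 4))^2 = -821580900921 / 5175625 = -158740.42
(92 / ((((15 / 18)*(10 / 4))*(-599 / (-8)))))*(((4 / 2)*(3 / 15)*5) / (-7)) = -17664 / 104825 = -0.17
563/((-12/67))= -37721/12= -3143.42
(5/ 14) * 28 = 10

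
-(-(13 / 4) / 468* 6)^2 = -1 / 576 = -0.00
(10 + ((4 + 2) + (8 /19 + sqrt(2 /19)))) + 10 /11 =sqrt(38) /19 + 3622 /209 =17.65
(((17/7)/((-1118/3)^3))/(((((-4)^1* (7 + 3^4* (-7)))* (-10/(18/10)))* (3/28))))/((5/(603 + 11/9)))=416007/97819052240000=0.00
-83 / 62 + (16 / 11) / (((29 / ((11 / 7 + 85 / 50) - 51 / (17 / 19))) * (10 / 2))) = -6498931 / 3461150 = -1.88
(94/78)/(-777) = -47/30303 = -0.00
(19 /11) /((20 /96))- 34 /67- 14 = -6.22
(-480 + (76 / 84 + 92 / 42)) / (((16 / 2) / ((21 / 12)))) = -10015 / 96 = -104.32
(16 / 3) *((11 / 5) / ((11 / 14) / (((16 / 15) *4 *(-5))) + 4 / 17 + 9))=2680832 / 2101665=1.28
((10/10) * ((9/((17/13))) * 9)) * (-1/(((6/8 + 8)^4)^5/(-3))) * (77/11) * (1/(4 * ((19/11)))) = 9551732388397056/351127924430420416736602783203125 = 0.00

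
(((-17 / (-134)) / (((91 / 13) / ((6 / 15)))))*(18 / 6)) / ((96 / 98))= 119 / 5360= 0.02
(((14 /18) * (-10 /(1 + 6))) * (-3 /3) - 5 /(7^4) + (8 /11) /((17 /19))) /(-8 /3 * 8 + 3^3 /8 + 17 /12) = -62128184 /534743517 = -0.12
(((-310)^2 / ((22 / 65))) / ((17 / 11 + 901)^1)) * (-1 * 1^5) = -1561625 / 4964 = -314.59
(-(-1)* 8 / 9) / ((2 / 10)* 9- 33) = -10 / 351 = -0.03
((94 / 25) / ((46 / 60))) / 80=141 / 2300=0.06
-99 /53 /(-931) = 99 /49343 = 0.00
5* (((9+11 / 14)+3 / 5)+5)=1077 / 14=76.93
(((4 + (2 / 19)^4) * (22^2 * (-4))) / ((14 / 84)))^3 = -222040902994359017766912000000 / 2213314919066161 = -100320519724342.81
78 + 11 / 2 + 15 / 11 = 1867 / 22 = 84.86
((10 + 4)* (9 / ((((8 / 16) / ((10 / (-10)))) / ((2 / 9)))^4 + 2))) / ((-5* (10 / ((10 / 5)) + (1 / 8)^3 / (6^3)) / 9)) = -1.64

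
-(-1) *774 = 774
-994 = -994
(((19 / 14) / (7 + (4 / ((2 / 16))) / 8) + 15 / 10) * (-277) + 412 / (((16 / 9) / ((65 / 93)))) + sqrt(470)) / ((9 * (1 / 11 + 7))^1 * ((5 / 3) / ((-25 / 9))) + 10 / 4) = 13734775 / 1708658 - 110 * sqrt(470) / 3937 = 7.43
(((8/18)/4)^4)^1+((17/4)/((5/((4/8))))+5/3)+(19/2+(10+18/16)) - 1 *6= 2193581/131220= 16.72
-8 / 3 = -2.67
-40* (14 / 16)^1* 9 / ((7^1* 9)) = -5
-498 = -498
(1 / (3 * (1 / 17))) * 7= 119 / 3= 39.67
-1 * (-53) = 53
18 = 18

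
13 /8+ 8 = 77 /8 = 9.62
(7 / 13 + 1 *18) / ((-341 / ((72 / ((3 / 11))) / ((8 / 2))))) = -3.59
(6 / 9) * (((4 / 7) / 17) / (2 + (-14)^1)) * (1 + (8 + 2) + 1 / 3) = -4 / 189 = -0.02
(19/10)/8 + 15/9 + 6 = 1897/240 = 7.90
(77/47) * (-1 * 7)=-539/47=-11.47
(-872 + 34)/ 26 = -419/ 13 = -32.23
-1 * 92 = -92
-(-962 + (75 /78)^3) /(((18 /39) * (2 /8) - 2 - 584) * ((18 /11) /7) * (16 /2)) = -144524611 /164760128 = -0.88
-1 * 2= -2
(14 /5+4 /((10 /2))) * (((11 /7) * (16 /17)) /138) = 528 /13685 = 0.04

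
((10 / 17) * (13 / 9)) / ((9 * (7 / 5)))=650 / 9639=0.07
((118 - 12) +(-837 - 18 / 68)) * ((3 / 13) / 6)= -24863 / 884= -28.13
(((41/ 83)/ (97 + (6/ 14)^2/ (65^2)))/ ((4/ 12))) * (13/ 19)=331032975/ 31668421418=0.01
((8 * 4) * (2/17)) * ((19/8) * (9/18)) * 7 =532/17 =31.29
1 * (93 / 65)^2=8649 / 4225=2.05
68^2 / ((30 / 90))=13872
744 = 744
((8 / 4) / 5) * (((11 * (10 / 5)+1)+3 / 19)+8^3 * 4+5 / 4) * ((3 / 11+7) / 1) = 1260024 / 209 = 6028.82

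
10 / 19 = 0.53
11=11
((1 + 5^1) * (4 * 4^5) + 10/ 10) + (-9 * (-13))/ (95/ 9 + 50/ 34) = 45239581/ 1840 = 24586.73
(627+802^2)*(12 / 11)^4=13350479616 / 14641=911855.72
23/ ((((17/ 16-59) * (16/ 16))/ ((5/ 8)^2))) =-575/ 3708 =-0.16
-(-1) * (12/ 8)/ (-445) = -3/ 890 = -0.00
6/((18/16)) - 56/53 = 680/159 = 4.28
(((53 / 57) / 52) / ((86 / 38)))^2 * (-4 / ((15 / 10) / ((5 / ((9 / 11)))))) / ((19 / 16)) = -0.00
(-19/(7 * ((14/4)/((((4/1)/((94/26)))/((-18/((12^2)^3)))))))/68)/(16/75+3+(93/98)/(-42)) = 172092211200/262333273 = 656.01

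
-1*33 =-33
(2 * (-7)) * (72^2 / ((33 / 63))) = -1524096 / 11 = -138554.18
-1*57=-57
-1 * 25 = -25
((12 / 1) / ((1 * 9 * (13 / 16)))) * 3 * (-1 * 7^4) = -153664 / 13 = -11820.31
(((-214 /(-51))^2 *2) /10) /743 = 45796 /9662715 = 0.00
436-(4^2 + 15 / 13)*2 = 5222 / 13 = 401.69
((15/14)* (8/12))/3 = 5/21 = 0.24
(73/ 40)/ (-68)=-73/ 2720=-0.03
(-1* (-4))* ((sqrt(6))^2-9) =-12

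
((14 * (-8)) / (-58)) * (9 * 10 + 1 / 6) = 15148 / 87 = 174.11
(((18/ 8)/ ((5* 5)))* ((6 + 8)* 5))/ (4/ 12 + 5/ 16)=1512/ 155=9.75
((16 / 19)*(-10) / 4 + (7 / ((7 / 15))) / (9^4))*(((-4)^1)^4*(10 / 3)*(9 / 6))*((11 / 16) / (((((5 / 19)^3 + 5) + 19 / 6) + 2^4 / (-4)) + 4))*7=-388646535200 / 245557089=-1582.71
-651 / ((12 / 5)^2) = -5425 / 48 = -113.02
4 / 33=0.12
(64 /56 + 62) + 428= 3438 /7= 491.14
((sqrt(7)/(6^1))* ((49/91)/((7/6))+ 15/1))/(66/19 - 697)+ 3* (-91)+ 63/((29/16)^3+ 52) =-21515655/79127 - 1273* sqrt(7)/342602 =-271.92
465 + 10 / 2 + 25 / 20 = 1885 / 4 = 471.25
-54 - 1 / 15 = -811 / 15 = -54.07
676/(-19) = -676/19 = -35.58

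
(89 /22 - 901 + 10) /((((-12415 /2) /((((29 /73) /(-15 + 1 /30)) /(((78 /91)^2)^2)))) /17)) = -1776723193 /14874727032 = -0.12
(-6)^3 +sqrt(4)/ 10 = -1079/ 5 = -215.80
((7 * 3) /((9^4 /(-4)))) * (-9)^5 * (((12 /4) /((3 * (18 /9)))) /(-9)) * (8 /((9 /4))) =-149.33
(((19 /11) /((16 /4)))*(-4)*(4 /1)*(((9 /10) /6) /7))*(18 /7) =-1026 /2695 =-0.38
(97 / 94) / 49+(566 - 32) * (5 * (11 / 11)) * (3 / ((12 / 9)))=13835321 / 2303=6007.52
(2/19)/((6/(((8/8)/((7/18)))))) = 0.05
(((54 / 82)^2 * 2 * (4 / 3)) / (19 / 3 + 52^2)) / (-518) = -2916 / 3540066649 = -0.00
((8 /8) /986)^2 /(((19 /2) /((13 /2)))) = 13 /18471724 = 0.00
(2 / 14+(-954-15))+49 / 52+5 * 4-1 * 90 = -377801 / 364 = -1037.91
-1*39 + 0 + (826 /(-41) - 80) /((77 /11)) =-53.31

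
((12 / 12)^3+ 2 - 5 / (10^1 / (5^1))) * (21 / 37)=21 / 74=0.28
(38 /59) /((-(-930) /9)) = 57 /9145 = 0.01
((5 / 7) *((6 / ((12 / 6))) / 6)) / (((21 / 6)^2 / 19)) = 190 / 343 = 0.55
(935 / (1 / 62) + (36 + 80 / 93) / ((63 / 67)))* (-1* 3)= -339875906 / 1953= -174027.60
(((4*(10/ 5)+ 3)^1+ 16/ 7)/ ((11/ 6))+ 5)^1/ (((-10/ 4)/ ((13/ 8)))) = -12259/ 1540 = -7.96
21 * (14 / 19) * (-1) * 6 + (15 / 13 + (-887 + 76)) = -222964 / 247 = -902.69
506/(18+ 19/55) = 27830/1009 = 27.58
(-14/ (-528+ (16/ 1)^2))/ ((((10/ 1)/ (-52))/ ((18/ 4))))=-819/ 680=-1.20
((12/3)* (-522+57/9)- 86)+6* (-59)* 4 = -10694/3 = -3564.67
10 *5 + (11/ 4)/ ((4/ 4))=211/ 4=52.75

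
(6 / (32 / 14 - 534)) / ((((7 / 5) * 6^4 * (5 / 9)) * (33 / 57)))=-0.00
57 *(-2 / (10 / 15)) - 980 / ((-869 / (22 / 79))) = -170.69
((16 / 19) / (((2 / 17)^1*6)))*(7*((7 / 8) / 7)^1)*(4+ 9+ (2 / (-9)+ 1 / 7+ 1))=14909 / 1026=14.53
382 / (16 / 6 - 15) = -1146 / 37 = -30.97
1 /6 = 0.17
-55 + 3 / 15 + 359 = 1521 / 5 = 304.20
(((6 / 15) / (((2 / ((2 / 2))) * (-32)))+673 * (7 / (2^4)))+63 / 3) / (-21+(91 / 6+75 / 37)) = -5602059 / 67600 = -82.87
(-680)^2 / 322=231200 / 161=1436.02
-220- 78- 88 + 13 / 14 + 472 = 1217 / 14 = 86.93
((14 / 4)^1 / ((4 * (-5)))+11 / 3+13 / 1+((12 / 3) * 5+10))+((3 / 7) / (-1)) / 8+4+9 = 6241 / 105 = 59.44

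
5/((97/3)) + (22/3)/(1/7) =14983/291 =51.49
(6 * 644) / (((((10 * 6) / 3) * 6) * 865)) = 161 / 4325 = 0.04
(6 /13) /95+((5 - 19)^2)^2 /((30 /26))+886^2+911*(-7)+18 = 3008203879 /3705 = 811930.87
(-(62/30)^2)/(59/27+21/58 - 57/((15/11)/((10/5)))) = 167214/3173215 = 0.05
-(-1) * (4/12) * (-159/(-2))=53/2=26.50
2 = 2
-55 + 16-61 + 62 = -38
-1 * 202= -202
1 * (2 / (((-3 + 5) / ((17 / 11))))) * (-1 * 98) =-1666 / 11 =-151.45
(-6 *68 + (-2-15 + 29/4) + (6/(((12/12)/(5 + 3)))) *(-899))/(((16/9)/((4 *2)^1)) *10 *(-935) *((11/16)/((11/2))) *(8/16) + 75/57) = 29801709/87925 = 338.94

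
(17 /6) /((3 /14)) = 119 /9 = 13.22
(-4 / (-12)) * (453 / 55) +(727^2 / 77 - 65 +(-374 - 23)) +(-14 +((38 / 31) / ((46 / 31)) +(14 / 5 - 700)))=5694.38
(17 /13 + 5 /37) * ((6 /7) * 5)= 20820 /3367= 6.18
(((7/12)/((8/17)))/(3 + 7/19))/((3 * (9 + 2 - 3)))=2261/147456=0.02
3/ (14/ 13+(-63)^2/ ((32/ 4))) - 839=-43383539/ 51709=-838.99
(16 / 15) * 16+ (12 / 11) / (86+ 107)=543668 / 31845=17.07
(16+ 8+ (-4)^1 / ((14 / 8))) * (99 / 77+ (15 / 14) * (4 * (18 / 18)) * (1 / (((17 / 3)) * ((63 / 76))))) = 278312 / 5831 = 47.73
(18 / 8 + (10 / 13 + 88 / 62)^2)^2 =20915777184129 / 422026932496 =49.56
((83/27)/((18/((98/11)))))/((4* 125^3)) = 4067/20882812500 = 0.00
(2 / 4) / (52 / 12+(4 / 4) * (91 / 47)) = 141 / 1768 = 0.08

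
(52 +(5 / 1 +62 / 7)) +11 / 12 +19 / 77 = 61927 / 924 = 67.02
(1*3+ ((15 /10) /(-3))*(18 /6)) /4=3 /8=0.38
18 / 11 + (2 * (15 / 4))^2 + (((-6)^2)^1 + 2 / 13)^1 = 53791 / 572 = 94.04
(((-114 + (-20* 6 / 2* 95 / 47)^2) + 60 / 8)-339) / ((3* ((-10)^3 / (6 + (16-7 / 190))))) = -87649387371 / 839420000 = -104.42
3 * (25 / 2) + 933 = 1941 / 2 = 970.50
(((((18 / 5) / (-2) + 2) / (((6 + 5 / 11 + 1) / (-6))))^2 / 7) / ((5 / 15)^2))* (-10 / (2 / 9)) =-88209 / 58835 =-1.50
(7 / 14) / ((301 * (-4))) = -1 / 2408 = -0.00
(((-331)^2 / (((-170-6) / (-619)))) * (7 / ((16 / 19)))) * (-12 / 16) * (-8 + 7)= 27059485341 / 11264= 2402298.06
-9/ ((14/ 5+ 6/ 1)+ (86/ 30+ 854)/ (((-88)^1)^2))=-1.01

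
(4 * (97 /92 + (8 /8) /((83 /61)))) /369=13663 /704421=0.02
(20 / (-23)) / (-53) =20 / 1219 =0.02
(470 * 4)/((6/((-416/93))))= -391040/279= -1401.58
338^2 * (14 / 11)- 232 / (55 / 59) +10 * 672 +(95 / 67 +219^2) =736391974 / 3685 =199835.00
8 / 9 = 0.89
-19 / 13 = -1.46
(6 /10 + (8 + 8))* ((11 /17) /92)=0.12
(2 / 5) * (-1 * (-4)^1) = 8 / 5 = 1.60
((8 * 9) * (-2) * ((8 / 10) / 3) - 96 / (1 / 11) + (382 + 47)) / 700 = -3327 / 3500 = -0.95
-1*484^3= -113379904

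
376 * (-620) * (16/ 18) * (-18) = 3729920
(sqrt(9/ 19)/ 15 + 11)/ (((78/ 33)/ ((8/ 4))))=9.35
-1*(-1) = 1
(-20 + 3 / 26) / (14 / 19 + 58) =-9823 / 29016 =-0.34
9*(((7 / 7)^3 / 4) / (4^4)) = 9 / 1024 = 0.01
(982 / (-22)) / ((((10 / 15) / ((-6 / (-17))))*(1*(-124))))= 4419 / 23188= 0.19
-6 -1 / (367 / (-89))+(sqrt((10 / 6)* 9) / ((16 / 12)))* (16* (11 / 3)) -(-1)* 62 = 226.65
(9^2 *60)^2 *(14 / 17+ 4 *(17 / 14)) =15966849600 / 119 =134175206.72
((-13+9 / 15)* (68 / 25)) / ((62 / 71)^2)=-171394 / 3875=-44.23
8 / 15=0.53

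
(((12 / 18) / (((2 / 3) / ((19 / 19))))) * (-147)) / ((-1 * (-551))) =-147 / 551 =-0.27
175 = 175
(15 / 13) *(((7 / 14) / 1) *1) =15 / 26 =0.58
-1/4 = -0.25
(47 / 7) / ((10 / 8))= 188 / 35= 5.37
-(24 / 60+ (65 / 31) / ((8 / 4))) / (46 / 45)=-4041 / 2852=-1.42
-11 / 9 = -1.22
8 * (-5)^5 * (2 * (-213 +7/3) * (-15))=-158000000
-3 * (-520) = 1560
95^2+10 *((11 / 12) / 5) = 54161 / 6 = 9026.83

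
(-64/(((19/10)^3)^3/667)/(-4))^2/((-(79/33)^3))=-4092921854208000000000000000000/51338844663531860614110393799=-79.72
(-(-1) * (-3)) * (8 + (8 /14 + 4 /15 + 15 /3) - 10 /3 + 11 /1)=-2258 /35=-64.51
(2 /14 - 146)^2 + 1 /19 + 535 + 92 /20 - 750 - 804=94310108 /4655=20259.96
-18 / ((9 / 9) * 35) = -18 / 35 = -0.51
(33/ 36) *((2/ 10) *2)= 11/ 30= 0.37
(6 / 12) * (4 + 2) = 3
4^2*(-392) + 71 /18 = -112825 /18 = -6268.06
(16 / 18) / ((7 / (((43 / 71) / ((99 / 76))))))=26144 / 442827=0.06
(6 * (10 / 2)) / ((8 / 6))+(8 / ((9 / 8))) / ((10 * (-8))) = 2017 / 90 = 22.41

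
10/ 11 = 0.91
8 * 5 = 40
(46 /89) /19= 46 /1691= 0.03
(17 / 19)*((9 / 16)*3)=459 / 304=1.51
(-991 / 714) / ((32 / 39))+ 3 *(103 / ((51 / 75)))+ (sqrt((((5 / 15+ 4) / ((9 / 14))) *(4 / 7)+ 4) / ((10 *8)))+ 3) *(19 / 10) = 19 *sqrt(795) / 900+ 17456641 / 38080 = 459.02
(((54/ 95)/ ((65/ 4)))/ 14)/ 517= 108/ 22347325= 0.00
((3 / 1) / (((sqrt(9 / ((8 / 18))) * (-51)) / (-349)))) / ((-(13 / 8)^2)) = -44672 / 25857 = -1.73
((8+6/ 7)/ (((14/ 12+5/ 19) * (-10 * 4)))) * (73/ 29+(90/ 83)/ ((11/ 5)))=-140828133/ 302102570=-0.47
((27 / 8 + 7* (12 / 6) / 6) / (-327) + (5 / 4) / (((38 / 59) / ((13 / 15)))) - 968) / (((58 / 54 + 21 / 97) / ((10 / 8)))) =-20965416555 / 22399936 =-935.96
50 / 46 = 25 / 23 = 1.09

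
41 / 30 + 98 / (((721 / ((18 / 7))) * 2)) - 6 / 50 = 21961 / 15450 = 1.42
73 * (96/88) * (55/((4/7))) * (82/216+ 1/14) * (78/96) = 1618045/576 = 2809.11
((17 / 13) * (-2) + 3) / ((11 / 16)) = 80 / 143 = 0.56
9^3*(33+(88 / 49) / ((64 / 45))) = 9791199 / 392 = 24977.55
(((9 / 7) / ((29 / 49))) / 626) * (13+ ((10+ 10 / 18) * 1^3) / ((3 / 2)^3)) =27433 / 490158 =0.06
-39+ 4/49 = -1907/49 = -38.92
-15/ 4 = -3.75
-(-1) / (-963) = -0.00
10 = 10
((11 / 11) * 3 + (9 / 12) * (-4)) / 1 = 0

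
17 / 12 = 1.42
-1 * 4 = -4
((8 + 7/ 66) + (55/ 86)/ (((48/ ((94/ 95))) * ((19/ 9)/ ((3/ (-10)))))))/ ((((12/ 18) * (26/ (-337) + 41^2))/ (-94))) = -0.68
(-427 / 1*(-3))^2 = 1640961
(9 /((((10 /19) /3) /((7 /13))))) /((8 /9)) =32319 /1040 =31.08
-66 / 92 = -33 / 46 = -0.72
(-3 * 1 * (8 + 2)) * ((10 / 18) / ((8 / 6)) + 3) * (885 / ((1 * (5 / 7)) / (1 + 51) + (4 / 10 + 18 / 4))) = -55032250 / 2981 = -18461.00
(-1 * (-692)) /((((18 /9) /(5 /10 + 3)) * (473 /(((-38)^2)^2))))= 2525099696 /473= 5338477.16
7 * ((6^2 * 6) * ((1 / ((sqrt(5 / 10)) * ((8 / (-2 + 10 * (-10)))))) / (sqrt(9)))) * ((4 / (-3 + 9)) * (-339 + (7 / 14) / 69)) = 33401634 * sqrt(2) / 23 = 2053784.51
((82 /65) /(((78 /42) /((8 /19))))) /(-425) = -4592 /6823375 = -0.00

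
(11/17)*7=77/17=4.53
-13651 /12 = -1137.58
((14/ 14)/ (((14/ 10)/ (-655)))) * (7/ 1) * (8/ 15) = -5240/ 3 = -1746.67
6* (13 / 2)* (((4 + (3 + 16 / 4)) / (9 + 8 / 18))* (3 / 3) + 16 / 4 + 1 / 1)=20436 / 85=240.42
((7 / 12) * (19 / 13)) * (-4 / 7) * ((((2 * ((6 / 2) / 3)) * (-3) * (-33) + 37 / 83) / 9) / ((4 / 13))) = -312949 / 8964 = -34.91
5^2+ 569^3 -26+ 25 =184220033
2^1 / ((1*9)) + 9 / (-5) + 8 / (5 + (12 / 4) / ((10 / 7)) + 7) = -2137 / 2115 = -1.01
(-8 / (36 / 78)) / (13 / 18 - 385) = 312 / 6917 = 0.05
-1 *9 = -9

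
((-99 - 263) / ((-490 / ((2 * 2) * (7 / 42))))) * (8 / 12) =724 / 2205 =0.33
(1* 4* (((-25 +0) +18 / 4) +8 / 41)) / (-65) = 666 / 533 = 1.25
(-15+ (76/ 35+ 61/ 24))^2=74666881/ 705600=105.82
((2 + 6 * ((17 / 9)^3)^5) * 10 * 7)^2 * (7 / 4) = 281049350970354202724442577650666122276800 / 4710128697246244834921603689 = 59669144737949.18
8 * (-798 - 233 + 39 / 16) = -16457 / 2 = -8228.50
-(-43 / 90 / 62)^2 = -0.00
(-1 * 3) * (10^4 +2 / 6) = -30001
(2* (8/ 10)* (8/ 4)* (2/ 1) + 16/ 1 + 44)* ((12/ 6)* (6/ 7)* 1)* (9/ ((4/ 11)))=98604/ 35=2817.26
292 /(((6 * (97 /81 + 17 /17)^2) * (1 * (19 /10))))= 798255 /150499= 5.30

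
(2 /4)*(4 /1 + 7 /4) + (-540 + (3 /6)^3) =-537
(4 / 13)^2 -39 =-6575 / 169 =-38.91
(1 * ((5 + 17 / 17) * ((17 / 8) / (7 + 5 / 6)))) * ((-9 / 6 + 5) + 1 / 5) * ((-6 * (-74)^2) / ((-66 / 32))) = 247997088 / 2585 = 95936.98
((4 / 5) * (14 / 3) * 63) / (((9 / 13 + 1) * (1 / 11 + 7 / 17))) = 64974 / 235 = 276.49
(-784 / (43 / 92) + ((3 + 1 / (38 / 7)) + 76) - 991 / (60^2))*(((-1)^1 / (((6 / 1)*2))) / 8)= 4701468247 / 282355200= 16.65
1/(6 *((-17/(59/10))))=-59/1020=-0.06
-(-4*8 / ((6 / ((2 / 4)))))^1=2.67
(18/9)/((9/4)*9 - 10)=8/41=0.20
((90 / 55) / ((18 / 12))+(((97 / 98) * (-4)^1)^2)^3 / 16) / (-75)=-36816863663288 / 11419061940825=-3.22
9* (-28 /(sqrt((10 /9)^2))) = -1134 /5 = -226.80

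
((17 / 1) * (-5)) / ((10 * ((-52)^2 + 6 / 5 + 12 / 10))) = -5 / 1592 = -0.00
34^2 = 1156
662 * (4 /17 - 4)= -42368 /17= -2492.24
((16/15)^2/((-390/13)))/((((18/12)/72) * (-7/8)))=16384/7875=2.08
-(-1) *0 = 0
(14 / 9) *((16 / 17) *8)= 1792 / 153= 11.71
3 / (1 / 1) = 3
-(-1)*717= 717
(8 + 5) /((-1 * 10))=-13 /10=-1.30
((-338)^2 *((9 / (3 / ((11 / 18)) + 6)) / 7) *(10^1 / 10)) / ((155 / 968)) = 456176292 / 5425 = 84087.80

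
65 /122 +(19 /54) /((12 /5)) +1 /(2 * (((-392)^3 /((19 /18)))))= 808822746689 /1190509996032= 0.68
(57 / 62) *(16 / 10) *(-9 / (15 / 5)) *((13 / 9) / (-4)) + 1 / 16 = 4107 / 2480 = 1.66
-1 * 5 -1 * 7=-12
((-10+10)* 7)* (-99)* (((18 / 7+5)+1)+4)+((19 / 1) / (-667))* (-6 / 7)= 114 / 4669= 0.02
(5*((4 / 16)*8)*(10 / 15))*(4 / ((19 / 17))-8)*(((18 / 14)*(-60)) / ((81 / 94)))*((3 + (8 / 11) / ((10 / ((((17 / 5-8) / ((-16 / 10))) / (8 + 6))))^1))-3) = 172960 / 4389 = 39.41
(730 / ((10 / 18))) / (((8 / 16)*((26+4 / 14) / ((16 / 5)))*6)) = 6132 / 115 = 53.32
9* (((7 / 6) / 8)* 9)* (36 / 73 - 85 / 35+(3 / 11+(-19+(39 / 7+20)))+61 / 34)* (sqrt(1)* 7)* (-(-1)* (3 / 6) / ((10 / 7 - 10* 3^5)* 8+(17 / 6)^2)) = -15252974163 / 1068922880432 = -0.01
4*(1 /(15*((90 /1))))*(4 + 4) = 16 /675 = 0.02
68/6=34/3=11.33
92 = 92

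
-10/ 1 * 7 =-70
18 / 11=1.64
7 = 7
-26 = -26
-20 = -20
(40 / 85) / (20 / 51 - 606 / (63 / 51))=-84 / 87497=-0.00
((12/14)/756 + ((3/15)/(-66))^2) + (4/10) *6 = 4270913/1778700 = 2.40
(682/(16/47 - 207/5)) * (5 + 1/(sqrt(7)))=-801350/9649 - 160270 * sqrt(7)/67543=-89.33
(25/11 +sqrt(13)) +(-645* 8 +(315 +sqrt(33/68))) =-53270/11 +sqrt(561)/34 +sqrt(13) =-4838.43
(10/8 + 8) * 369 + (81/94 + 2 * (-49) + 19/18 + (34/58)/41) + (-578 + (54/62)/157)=2739.19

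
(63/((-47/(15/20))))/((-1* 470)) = 189/88360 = 0.00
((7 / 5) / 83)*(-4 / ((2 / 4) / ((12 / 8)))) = -84 / 415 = -0.20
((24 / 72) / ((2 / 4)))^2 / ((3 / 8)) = 32 / 27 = 1.19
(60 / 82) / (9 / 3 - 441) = -5 / 2993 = -0.00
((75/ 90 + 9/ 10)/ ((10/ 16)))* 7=1456/ 75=19.41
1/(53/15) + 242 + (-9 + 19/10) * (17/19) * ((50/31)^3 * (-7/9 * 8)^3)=145727787045581/21869662473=6663.47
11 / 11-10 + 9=0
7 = 7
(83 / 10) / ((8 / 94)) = 3901 / 40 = 97.52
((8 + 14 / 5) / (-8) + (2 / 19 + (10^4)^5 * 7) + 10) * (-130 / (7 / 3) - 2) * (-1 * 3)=80598000000000000001008081 / 665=121200000000000000001515.90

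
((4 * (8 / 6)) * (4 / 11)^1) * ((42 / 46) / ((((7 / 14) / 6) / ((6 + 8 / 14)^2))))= 70656 / 77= 917.61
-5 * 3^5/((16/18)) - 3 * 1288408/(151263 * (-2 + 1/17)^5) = -133888062457/98018424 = -1365.95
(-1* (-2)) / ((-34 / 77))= -77 / 17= -4.53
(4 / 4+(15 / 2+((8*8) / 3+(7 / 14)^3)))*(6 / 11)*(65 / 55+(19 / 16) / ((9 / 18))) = 225047 / 3872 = 58.12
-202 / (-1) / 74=101 / 37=2.73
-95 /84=-1.13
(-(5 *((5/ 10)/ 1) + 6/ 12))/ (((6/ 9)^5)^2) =-177147/ 1024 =-173.00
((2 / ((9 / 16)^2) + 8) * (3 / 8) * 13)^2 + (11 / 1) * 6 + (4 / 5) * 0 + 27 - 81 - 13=3552496 / 729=4873.11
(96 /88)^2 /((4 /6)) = 216 /121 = 1.79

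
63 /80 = 0.79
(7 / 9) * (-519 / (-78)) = 1211 / 234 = 5.18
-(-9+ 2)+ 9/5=44/5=8.80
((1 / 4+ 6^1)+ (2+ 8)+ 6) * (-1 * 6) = -267 / 2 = -133.50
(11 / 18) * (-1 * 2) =-11 / 9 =-1.22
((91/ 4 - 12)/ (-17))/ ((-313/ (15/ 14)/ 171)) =110295/ 297976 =0.37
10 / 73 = 0.14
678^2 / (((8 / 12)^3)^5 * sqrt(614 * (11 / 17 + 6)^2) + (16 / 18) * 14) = 5318515280344627342863 / 143849911821410020 - 1621868141633324544 * sqrt(614) / 35962477955352505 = 35855.16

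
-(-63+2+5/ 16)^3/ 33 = 915498611/ 135168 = 6773.04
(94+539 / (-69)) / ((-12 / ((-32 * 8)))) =1838.69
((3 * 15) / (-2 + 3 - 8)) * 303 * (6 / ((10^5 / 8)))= -8181 / 8750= -0.93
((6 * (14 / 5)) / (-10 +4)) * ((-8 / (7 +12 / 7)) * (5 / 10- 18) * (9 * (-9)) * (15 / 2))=1666980 / 61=27327.54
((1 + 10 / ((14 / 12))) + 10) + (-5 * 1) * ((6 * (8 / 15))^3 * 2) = -53919 / 175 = -308.11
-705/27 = -235/9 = -26.11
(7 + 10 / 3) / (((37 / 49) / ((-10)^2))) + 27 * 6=169882 / 111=1530.47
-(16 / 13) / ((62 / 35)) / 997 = -280 / 401791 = -0.00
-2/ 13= -0.15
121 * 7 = 847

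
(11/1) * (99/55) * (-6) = -594/5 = -118.80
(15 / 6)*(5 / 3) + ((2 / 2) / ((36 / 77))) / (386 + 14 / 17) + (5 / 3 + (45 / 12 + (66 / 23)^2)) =2232067357 / 125233344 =17.82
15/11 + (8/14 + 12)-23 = -698/77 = -9.06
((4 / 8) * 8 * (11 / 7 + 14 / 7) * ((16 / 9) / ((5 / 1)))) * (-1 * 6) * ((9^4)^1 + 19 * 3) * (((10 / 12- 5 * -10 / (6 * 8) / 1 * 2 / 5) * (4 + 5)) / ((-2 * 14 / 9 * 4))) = 182332.65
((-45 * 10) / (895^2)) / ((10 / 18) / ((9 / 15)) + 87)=-243 / 38032667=-0.00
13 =13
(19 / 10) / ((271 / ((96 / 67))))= 912 / 90785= 0.01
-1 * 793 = -793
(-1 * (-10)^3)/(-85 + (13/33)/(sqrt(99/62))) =-9163935000/778923997 -1287000 * sqrt(682)/778923997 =-11.81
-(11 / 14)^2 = -121 / 196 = -0.62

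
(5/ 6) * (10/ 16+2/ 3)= 1.08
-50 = -50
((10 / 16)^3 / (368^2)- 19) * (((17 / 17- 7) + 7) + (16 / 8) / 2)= -1317404547 / 34668544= -38.00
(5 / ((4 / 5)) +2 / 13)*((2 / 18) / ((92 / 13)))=37 / 368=0.10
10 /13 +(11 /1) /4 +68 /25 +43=64011 /1300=49.24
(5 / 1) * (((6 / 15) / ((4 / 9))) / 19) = 9 / 38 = 0.24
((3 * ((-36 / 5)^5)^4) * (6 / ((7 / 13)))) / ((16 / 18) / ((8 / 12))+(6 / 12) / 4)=75071849330146410524982959004450816 / 23365020751953125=3213001611559493982.15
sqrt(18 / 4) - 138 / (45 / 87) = -1334 / 5+ 3 * sqrt(2) / 2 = -264.68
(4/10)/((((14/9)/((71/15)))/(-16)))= -3408/175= -19.47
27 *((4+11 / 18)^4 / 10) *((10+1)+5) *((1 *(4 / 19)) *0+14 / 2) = 332208247 / 2430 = 136711.21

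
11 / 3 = 3.67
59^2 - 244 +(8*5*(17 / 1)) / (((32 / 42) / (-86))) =-73518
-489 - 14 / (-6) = -1460 / 3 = -486.67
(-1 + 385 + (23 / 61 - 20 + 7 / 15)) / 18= 166916 / 8235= 20.27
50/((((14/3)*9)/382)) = 9550/21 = 454.76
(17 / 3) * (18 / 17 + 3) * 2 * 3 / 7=138 / 7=19.71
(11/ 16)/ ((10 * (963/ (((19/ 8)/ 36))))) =209/ 44375040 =0.00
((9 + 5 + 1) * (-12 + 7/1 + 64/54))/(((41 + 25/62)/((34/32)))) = -15965/10872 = -1.47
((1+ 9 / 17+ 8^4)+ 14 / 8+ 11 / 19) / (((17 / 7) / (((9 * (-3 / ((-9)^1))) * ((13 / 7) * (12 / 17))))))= 619750989 / 93347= 6639.22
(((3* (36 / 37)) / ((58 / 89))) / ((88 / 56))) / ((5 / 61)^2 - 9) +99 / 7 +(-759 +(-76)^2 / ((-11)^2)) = -697.44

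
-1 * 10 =-10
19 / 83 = 0.23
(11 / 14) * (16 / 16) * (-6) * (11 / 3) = -121 / 7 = -17.29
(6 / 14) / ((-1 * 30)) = -1 / 70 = -0.01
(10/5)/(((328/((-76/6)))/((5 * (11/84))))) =-1045/20664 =-0.05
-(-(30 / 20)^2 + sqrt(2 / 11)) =9 / 4 - sqrt(22) / 11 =1.82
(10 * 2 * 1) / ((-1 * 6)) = -10 / 3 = -3.33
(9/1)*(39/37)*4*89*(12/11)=1499472/407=3684.21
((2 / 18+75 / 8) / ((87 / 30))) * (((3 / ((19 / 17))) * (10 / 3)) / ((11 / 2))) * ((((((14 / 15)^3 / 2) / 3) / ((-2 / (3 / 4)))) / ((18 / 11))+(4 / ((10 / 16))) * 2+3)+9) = 34942456897 / 265108140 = 131.80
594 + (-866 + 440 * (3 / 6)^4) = -489 / 2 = -244.50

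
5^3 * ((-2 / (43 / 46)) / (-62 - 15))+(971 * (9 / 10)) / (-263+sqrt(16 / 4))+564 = 541667179 / 960190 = 564.12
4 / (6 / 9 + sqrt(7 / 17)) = 408 / 5 -36 * sqrt(119) / 5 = 3.06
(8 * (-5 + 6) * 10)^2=6400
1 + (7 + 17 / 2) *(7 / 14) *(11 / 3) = 353 / 12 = 29.42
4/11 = 0.36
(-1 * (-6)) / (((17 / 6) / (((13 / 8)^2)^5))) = 1240726426641 / 4563402752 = 271.89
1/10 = 0.10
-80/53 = -1.51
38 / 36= 19 / 18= 1.06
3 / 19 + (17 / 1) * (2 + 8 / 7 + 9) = 27476 / 133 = 206.59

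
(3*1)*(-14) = -42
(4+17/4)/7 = 33/28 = 1.18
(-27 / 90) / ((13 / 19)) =-57 / 130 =-0.44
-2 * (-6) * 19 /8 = 57 /2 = 28.50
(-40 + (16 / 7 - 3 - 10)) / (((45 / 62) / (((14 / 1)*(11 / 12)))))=-24211 / 27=-896.70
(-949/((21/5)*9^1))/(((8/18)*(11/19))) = -90155/924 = -97.57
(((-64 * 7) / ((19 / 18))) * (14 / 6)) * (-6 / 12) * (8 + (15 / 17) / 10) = 1293600 / 323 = 4004.95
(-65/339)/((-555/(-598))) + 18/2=330887/37629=8.79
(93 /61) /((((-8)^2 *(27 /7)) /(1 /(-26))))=-217 /913536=-0.00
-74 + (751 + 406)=1083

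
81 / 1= 81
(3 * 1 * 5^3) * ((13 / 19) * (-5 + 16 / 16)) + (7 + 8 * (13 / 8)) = -1006.32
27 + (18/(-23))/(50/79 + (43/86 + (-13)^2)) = 16690257/618263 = 27.00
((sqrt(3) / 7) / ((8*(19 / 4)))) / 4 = sqrt(3) / 1064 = 0.00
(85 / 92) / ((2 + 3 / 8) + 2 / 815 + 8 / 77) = 10668350 / 28651951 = 0.37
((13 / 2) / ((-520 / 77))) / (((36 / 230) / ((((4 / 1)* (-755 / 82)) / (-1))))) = -226.47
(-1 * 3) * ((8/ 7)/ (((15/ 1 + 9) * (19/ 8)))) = -8/ 133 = -0.06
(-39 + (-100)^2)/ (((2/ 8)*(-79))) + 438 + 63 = -265/ 79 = -3.35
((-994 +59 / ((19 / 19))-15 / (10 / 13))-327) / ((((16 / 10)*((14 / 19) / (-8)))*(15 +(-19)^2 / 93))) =22644105 / 49168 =460.55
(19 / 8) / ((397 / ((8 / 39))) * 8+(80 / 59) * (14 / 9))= 10089 / 65780744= 0.00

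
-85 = -85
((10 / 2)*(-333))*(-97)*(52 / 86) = 4199130 / 43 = 97654.19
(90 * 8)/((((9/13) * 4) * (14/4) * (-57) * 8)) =-65/399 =-0.16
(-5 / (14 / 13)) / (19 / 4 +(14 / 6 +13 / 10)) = -0.55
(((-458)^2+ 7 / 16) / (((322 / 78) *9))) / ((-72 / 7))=-43631003 / 79488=-548.90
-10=-10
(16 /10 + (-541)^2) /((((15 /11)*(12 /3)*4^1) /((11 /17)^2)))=5616.50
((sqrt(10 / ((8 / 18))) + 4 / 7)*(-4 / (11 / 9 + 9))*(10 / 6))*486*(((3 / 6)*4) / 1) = -21870*sqrt(10) / 23 -58320 / 161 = -3369.15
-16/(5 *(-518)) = 8/1295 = 0.01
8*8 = 64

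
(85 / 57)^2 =7225 / 3249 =2.22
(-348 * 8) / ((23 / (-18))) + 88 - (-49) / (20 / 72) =280966 / 115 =2443.18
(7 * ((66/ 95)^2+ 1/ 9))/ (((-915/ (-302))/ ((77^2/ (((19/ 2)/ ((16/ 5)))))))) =19343928079168/ 7060483125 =2739.75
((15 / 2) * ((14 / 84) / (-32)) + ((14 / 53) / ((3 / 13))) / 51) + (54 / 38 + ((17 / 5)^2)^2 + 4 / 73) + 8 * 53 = 503057548805029 / 899774640000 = 559.09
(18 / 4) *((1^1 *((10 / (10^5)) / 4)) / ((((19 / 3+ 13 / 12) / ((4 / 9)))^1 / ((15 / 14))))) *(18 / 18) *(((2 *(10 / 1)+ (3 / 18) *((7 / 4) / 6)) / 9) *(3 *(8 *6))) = 2887 / 1246000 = 0.00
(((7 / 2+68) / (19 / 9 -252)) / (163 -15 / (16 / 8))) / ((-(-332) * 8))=-99 / 142900768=-0.00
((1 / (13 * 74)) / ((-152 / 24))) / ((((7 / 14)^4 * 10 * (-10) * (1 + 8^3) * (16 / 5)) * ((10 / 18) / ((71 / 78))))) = 71 / 2708799600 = 0.00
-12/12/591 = -1/591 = -0.00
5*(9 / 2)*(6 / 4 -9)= -675 / 4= -168.75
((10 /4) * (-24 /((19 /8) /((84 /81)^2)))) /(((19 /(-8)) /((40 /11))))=40140800 /964953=41.60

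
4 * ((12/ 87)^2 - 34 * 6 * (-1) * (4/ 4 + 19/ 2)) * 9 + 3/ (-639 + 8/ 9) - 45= 372226337082/ 4829863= 77067.68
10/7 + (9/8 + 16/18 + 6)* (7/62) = 72913/31248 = 2.33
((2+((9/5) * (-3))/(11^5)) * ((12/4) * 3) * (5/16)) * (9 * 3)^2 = 10566378963/2576816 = 4100.56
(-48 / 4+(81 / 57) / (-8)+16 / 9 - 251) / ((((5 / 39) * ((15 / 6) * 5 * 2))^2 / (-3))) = 36260133 / 475000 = 76.34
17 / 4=4.25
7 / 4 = 1.75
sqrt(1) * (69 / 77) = 69 / 77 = 0.90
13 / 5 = 2.60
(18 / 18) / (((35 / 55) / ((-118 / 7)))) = -1298 / 49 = -26.49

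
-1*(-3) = 3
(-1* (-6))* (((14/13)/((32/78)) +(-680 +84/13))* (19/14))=-5463.15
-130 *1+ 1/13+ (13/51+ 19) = -110.67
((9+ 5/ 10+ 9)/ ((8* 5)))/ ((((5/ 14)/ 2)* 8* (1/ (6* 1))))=777/ 400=1.94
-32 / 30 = -16 / 15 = -1.07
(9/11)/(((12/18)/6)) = 81/11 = 7.36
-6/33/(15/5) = -2/33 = -0.06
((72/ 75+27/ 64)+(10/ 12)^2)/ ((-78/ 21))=-209293/ 374400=-0.56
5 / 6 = 0.83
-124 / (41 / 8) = -24.20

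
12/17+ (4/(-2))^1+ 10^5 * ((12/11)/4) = 5099758/187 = 27271.43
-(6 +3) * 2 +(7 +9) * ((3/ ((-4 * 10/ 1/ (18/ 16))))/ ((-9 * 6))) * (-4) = -181/ 10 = -18.10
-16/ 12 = -1.33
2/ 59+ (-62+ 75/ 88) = -317303/ 5192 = -61.11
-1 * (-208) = 208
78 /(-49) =-78 /49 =-1.59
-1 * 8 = -8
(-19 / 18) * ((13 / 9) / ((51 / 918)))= -27.44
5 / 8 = 0.62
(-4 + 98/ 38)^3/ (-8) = 19683/ 54872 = 0.36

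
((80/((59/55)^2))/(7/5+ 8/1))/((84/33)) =3327500/1145249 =2.91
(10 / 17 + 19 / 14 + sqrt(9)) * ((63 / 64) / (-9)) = -1177 / 2176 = -0.54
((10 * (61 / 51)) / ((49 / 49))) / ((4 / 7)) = 2135 / 102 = 20.93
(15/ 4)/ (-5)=-0.75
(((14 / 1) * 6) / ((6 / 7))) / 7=14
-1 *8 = -8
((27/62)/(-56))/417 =-9/482608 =-0.00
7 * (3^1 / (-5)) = -4.20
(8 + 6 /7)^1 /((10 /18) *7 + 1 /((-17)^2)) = 80631 /35434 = 2.28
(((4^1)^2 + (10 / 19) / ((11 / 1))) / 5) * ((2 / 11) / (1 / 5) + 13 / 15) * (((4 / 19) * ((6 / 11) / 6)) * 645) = 169028184 / 2402455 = 70.36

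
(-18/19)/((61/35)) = -630/1159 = -0.54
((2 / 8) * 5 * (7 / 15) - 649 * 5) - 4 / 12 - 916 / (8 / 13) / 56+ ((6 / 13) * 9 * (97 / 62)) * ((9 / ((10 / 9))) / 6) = -736293871 / 225680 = -3262.56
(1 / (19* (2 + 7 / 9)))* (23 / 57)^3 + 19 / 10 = 37165819 / 19548150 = 1.90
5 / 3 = 1.67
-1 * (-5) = 5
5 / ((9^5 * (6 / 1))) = 5 / 354294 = 0.00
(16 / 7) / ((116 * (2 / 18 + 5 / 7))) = 9 / 377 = 0.02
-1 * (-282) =282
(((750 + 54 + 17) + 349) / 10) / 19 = 117 / 19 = 6.16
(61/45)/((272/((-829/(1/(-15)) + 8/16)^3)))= 55202742742763/5760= 9583809503.95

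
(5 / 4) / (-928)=-5 / 3712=-0.00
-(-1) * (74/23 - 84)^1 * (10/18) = -9290/207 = -44.88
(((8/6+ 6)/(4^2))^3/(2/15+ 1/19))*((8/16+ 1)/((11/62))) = 356345/81408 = 4.38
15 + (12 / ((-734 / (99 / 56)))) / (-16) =2466537 / 164416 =15.00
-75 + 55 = -20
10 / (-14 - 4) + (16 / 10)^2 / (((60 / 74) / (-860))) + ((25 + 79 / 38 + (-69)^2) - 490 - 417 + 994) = 18461303 / 8550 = 2159.22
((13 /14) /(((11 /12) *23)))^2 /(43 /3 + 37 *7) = 0.00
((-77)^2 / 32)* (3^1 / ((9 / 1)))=5929 / 96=61.76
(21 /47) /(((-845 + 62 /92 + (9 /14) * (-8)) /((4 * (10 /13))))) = -270480 /167126219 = -0.00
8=8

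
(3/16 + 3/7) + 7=7.62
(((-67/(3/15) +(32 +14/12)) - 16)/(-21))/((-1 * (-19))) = 1907/2394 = 0.80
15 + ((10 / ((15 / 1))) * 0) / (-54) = 15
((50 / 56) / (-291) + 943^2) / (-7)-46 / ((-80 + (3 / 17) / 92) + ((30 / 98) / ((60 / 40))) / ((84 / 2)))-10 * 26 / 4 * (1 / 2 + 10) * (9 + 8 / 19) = -133464.86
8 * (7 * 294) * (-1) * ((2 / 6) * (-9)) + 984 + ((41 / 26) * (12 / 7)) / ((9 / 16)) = 13753960 / 273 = 50380.81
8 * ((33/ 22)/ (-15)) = -4/ 5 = -0.80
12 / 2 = 6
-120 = -120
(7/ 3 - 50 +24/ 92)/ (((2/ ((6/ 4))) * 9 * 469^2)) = -3271/ 182127708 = -0.00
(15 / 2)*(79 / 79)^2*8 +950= 1010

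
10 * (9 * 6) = 540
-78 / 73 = -1.07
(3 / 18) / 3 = 1 / 18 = 0.06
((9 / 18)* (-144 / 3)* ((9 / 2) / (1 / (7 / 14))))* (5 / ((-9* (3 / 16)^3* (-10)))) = -4096 / 9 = -455.11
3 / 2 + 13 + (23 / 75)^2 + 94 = 1221683 / 11250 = 108.59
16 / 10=8 / 5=1.60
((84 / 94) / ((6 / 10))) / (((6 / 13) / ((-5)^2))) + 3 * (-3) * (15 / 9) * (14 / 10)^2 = 36148 / 705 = 51.27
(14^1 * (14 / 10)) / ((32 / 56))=34.30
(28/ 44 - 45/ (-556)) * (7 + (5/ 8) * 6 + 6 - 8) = 153545/ 24464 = 6.28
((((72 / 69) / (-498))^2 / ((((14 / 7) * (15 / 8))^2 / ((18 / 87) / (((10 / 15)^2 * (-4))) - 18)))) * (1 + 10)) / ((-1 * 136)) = 0.00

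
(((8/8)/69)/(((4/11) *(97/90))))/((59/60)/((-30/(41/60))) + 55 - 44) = 8910000/2645031211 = 0.00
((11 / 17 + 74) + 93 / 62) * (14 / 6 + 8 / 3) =12945 / 34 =380.74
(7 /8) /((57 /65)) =455 /456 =1.00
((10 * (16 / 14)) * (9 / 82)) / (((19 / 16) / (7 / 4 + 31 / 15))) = 21984 / 5453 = 4.03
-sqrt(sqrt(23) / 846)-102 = -102-23^(1 / 4) * sqrt(94) / 282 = -102.08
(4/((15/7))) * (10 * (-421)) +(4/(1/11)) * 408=30280/3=10093.33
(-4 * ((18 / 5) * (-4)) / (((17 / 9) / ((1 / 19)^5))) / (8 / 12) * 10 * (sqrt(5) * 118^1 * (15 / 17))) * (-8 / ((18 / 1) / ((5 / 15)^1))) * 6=-12234240 * sqrt(5) / 715592611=-0.04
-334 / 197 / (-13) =334 / 2561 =0.13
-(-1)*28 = 28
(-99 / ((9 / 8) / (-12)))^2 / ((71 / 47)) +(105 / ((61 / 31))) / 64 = 204614305473 / 277184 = 738189.45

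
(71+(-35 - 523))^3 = -115501303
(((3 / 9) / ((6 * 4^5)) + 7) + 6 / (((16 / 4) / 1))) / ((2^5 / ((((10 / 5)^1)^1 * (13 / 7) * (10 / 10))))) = 2036749 / 2064384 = 0.99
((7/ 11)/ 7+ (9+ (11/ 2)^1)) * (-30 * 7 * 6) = -202230/ 11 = -18384.55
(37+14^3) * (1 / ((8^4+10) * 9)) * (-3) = -927 / 4106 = -0.23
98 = 98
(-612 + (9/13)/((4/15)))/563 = -31689/29276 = -1.08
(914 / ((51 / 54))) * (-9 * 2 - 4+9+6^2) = 378396 / 17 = 22258.59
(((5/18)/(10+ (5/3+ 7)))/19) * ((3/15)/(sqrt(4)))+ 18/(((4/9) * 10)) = 258557/63840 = 4.05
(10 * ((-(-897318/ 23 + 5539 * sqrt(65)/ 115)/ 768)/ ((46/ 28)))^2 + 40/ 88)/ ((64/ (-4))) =-2170277142466067/ 3631252635648 + 13530109761 * sqrt(65)/ 9169829888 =-585.77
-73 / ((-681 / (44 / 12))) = 0.39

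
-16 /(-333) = 16 /333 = 0.05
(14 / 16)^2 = 49 / 64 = 0.77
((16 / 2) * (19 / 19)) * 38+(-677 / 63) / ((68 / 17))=75931 / 252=301.31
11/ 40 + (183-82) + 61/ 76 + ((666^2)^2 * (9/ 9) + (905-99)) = 149523863793499/ 760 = 196741926044.08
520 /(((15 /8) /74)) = 61568 /3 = 20522.67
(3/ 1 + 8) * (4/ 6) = 22/ 3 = 7.33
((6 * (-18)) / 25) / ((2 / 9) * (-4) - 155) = 972 / 35075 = 0.03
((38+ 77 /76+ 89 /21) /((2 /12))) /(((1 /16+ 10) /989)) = 23745976 /931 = 25505.88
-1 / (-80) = 1 / 80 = 0.01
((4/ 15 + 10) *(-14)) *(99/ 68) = -17787/ 85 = -209.26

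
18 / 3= 6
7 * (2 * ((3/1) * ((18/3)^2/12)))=126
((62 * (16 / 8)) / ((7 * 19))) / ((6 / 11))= 682 / 399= 1.71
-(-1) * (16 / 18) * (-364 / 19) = -2912 / 171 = -17.03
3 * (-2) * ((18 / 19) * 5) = -540 / 19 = -28.42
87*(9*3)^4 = 46235367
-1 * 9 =-9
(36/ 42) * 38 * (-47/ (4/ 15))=-40185/ 7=-5740.71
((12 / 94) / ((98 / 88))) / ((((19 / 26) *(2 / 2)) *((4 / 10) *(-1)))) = -17160 / 43757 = -0.39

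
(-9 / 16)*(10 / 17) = -45 / 136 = -0.33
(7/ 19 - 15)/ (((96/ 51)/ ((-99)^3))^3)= 623847322927310755413393/ 311296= 2004032570053295755.21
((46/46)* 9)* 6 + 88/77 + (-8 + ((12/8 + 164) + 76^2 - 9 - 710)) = 73775/14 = 5269.64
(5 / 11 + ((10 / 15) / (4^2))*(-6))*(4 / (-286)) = -9 / 3146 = -0.00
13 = 13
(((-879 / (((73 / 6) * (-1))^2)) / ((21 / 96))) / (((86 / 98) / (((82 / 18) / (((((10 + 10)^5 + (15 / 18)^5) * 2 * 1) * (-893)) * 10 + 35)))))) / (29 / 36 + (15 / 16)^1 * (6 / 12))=18078795399168 / 9343465531751397105665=0.00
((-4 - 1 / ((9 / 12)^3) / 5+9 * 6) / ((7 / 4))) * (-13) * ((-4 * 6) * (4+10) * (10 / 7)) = 11125504 / 63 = 176595.30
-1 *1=-1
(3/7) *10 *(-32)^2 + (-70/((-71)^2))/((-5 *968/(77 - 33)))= 1703454769/388157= 4388.57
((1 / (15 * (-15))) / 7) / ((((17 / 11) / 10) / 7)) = -22 / 765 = -0.03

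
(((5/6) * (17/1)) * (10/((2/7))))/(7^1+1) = 2975/48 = 61.98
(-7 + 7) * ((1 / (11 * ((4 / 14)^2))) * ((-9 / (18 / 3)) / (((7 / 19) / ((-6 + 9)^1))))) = 0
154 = 154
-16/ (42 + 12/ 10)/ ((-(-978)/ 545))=-2725/ 13203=-0.21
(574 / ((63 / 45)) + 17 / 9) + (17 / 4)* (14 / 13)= 97453 / 234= 416.47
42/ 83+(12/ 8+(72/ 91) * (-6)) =-41409/ 15106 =-2.74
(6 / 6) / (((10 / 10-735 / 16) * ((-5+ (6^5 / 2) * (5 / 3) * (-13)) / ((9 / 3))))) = 48 / 60572155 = 0.00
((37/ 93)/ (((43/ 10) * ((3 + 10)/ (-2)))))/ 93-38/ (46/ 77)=-7073316253/ 111200193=-63.61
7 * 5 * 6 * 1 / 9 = 70 / 3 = 23.33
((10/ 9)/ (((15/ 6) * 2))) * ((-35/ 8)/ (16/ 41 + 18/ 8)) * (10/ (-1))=3.68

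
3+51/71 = 264/71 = 3.72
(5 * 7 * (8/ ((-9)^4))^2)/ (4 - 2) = 1120/ 43046721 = 0.00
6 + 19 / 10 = 79 / 10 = 7.90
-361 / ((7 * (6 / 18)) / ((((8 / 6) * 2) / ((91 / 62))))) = -179056 / 637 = -281.09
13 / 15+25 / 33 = 268 / 165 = 1.62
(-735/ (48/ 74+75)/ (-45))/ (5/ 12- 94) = -0.00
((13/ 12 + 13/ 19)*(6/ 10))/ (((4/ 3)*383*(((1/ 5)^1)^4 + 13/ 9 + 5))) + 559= 2359936069517/ 4221707888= 559.00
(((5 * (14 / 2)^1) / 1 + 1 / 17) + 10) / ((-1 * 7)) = -766 / 119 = -6.44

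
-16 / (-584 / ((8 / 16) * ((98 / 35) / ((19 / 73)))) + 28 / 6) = 168 / 1091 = 0.15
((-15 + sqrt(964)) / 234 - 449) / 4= -35027 / 312 + sqrt(241) / 468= -112.23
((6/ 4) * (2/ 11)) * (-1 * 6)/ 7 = -18/ 77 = -0.23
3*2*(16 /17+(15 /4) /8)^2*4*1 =1764867 /36992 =47.71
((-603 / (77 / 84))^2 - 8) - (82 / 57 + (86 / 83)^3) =1706458220246506 / 3943614939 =432714.21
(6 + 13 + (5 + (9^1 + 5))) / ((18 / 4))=8.44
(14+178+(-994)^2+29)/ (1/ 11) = 10870827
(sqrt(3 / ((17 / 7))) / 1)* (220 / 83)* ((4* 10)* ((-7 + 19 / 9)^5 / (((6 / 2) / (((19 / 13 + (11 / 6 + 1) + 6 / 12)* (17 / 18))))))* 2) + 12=-993567.81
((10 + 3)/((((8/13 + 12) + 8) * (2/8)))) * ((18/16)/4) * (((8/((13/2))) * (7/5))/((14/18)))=1.57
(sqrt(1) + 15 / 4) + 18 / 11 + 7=589 / 44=13.39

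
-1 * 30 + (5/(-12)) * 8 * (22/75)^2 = -102218/3375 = -30.29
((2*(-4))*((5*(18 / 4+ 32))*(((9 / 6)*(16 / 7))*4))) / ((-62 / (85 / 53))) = 5956800 / 11501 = 517.94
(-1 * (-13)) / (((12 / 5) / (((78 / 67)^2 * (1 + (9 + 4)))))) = 461370 / 4489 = 102.78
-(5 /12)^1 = -5 /12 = -0.42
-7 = -7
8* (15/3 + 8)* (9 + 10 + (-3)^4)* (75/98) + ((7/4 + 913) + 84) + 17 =1759087/196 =8974.93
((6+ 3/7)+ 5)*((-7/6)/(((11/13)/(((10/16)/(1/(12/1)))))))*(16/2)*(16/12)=-41600/33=-1260.61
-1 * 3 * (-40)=120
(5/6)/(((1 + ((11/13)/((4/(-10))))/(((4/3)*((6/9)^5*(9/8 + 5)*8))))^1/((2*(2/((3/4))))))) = 6522880/1106793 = 5.89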